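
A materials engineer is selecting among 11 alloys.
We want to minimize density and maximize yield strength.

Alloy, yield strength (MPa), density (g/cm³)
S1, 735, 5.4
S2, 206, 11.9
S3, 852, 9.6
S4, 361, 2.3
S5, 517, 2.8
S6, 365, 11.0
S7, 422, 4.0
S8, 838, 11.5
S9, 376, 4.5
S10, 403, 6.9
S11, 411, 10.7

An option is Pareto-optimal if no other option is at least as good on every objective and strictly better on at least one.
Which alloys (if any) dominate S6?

S1: yield strength 735≥365, density 5.4≤11.0 — dominates S6.
S3: yield strength 852≥365, density 9.6≤11.0 — dominates S6.
S5: yield strength 517≥365, density 2.8≤11.0 — dominates S6.
S7: yield strength 422≥365, density 4.0≤11.0 — dominates S6.
S9: yield strength 376≥365, density 4.5≤11.0 — dominates S6.
S10: yield strength 403≥365, density 6.9≤11.0 — dominates S6.
S11: yield strength 411≥365, density 10.7≤11.0 — dominates S6.
Others (S2, S4, S8) are each worse than S6 on at least one objective.

S1, S3, S5, S7, S9, S10, S11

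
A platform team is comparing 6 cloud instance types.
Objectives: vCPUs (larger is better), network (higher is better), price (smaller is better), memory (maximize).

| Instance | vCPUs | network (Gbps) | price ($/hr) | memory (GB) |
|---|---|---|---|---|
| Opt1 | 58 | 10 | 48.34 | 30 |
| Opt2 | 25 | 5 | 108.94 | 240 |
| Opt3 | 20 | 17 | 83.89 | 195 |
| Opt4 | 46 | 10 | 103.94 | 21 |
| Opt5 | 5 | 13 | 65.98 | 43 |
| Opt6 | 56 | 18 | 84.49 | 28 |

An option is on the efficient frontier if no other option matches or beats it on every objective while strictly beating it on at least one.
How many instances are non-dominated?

5

Opt1: not dominated (best vCPUs).
Opt2: not dominated (best memory).
Opt3: not dominated.
Opt4: dominated by Opt1 (vCPUs 58≥46, network 10≥10, price 48.34≤103.94, memory 30≥21).
Opt5: not dominated.
Opt6: not dominated (best network).
Pareto-optimal: Opt1, Opt2, Opt3, Opt5, Opt6 → 5.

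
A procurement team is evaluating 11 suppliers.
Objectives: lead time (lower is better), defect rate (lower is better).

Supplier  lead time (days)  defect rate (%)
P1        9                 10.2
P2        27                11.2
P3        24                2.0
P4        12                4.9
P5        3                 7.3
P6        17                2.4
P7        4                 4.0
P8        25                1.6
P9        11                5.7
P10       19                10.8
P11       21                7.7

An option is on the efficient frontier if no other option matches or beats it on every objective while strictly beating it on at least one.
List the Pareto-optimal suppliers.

P3, P5, P6, P7, P8

P1: dominated by P5 (lead time 3≤9, defect rate 7.3≤10.2).
P2: dominated by P1 (lead time 9≤27, defect rate 10.2≤11.2).
P3: not dominated.
P4: dominated by P7 (lead time 4≤12, defect rate 4.0≤4.9).
P5: not dominated (best lead time).
P6: not dominated.
P7: not dominated.
P8: not dominated (best defect rate).
P9: dominated by P7 (lead time 4≤11, defect rate 4.0≤5.7).
P10: dominated by P1 (lead time 9≤19, defect rate 10.2≤10.8).
P11: dominated by P4 (lead time 12≤21, defect rate 4.9≤7.7).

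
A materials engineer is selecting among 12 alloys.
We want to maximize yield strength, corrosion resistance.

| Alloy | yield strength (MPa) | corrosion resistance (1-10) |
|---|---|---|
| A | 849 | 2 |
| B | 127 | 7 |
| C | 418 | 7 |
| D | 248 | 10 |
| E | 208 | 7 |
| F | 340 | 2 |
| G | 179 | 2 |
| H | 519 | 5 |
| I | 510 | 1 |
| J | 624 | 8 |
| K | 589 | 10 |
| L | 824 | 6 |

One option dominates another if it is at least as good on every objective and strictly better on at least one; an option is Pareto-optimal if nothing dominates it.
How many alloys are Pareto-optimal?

A: not dominated (best yield strength).
B: dominated by C (yield strength 418≥127, corrosion resistance 7≥7).
C: dominated by J (yield strength 624≥418, corrosion resistance 8≥7).
D: dominated by K (yield strength 589≥248, corrosion resistance 10≥10).
E: dominated by C (yield strength 418≥208, corrosion resistance 7≥7).
F: dominated by A (yield strength 849≥340, corrosion resistance 2≥2).
G: dominated by A (yield strength 849≥179, corrosion resistance 2≥2).
H: dominated by J (yield strength 624≥519, corrosion resistance 8≥5).
I: dominated by A (yield strength 849≥510, corrosion resistance 2≥1).
J: not dominated.
K: not dominated.
L: not dominated.
Pareto-optimal: A, J, K, L → 4.

4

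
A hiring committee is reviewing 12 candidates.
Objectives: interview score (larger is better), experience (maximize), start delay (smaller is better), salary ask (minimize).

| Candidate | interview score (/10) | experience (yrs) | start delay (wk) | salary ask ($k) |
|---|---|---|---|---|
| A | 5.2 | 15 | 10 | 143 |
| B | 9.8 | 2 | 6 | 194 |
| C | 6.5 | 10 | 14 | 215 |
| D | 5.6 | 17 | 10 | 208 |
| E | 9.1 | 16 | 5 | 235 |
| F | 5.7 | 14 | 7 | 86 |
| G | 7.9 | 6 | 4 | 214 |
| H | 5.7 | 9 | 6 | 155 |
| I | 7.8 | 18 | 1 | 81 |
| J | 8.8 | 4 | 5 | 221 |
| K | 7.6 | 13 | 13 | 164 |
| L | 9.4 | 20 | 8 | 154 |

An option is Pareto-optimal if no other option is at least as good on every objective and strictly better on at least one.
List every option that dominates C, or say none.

I: interview score 7.8≥6.5, experience 18≥10, start delay 1≤14, salary ask 81≤215 — dominates C.
K: interview score 7.6≥6.5, experience 13≥10, start delay 13≤14, salary ask 164≤215 — dominates C.
L: interview score 9.4≥6.5, experience 20≥10, start delay 8≤14, salary ask 154≤215 — dominates C.
Others (A, B, D, E, F, G, H, J) are each worse than C on at least one objective.

I, K, L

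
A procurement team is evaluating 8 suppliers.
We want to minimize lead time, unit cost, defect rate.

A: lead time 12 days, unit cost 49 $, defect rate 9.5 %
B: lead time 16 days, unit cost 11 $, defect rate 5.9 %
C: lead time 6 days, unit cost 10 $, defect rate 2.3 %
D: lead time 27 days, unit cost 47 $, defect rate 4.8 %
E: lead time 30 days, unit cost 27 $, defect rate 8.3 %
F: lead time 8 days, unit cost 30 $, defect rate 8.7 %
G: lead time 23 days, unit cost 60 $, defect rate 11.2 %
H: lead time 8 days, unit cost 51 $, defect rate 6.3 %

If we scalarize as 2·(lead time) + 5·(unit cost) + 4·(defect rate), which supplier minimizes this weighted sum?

A: 2·12 + 5·49 + 4·9.5 = 307.0
B: 2·16 + 5·11 + 4·5.9 = 110.6
C: 2·6 + 5·10 + 4·2.3 = 71.2
D: 2·27 + 5·47 + 4·4.8 = 308.2
E: 2·30 + 5·27 + 4·8.3 = 228.2
F: 2·8 + 5·30 + 4·8.7 = 200.8
G: 2·23 + 5·60 + 4·11.2 = 390.8
H: 2·8 + 5·51 + 4·6.3 = 296.2
Lowest: C at 71.2.

C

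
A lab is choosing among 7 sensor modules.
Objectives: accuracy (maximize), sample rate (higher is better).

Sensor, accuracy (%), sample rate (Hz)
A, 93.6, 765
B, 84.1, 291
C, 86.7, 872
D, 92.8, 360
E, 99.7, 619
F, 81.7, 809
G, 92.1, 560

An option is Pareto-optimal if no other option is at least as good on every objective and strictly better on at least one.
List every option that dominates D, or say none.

A, E

A: accuracy 93.6≥92.8, sample rate 765≥360 — dominates D.
E: accuracy 99.7≥92.8, sample rate 619≥360 — dominates D.
Others (B, C, F, G) are each worse than D on at least one objective.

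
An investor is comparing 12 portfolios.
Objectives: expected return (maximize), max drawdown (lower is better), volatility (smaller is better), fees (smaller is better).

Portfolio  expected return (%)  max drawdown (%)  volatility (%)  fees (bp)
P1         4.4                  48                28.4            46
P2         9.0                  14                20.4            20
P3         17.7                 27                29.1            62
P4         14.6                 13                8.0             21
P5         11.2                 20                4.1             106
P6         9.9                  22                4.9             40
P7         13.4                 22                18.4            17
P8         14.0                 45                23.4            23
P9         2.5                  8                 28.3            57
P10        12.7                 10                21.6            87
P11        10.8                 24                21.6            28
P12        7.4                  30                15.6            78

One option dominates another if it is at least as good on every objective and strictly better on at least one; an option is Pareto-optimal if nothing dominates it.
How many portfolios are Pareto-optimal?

P1: dominated by P2 (expected return 9.0≥4.4, max drawdown 14≤48, volatility 20.4≤28.4, fees 20≤46).
P2: not dominated.
P3: not dominated (best expected return).
P4: not dominated.
P5: not dominated (best volatility).
P6: not dominated.
P7: not dominated (best fees).
P8: dominated by P4 (expected return 14.6≥14.0, max drawdown 13≤45, volatility 8.0≤23.4, fees 21≤23).
P9: not dominated (best max drawdown).
P10: not dominated.
P11: dominated by P4 (expected return 14.6≥10.8, max drawdown 13≤24, volatility 8.0≤21.6, fees 21≤28).
P12: dominated by P4 (expected return 14.6≥7.4, max drawdown 13≤30, volatility 8.0≤15.6, fees 21≤78).
Pareto-optimal: P2, P3, P4, P5, P6, P7, P9, P10 → 8.

8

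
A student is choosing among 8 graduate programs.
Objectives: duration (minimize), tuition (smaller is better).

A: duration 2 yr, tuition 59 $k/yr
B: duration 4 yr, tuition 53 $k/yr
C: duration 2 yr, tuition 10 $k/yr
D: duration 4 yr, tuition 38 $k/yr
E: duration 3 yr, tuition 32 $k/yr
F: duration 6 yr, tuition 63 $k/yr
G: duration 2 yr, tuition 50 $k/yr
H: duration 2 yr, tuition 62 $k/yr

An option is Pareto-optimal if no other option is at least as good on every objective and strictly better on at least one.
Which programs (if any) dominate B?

C: duration 2≤4, tuition 10≤53 — dominates B.
D: duration 4≤4, tuition 38≤53 — dominates B.
E: duration 3≤4, tuition 32≤53 — dominates B.
G: duration 2≤4, tuition 50≤53 — dominates B.
Others (A, F, H) are each worse than B on at least one objective.

C, D, E, G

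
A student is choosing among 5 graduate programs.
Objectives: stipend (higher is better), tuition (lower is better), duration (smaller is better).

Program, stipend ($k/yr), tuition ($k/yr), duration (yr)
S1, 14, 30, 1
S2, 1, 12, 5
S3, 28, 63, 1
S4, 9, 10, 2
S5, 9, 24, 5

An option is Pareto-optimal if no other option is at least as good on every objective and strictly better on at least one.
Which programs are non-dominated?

S1: not dominated.
S2: dominated by S4 (stipend 9≥1, tuition 10≤12, duration 2≤5).
S3: not dominated (best stipend).
S4: not dominated (best tuition).
S5: dominated by S4 (stipend 9≥9, tuition 10≤24, duration 2≤5).

S1, S3, S4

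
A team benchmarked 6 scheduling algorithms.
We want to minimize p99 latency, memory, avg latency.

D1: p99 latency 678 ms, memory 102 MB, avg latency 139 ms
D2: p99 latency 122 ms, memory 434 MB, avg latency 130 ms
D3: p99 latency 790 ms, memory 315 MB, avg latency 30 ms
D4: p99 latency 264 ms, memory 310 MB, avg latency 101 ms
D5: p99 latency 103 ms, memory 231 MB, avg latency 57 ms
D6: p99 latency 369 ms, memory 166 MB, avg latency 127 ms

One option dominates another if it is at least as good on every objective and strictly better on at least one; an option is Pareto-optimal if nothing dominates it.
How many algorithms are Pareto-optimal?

D1: not dominated (best memory).
D2: dominated by D5 (p99 latency 103≤122, memory 231≤434, avg latency 57≤130).
D3: not dominated (best avg latency).
D4: dominated by D5 (p99 latency 103≤264, memory 231≤310, avg latency 57≤101).
D5: not dominated (best p99 latency).
D6: not dominated.
Pareto-optimal: D1, D3, D5, D6 → 4.

4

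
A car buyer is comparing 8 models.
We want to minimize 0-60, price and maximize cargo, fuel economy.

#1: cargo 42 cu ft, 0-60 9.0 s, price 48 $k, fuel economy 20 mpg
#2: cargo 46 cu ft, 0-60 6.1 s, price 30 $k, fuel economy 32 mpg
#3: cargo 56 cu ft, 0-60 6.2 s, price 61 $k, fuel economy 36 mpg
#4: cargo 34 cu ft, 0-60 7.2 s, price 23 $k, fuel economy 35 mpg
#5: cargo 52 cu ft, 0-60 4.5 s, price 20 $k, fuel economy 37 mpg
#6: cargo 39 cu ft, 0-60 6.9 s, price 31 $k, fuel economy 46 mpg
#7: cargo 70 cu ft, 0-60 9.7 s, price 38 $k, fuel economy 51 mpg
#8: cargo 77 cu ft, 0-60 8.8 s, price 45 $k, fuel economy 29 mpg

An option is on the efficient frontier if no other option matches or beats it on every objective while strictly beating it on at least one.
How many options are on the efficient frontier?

5

#1: dominated by #2 (cargo 46≥42, 0-60 6.1≤9.0, price 30≤48, fuel economy 32≥20).
#2: dominated by #5 (cargo 52≥46, 0-60 4.5≤6.1, price 20≤30, fuel economy 37≥32).
#3: not dominated.
#4: dominated by #5 (cargo 52≥34, 0-60 4.5≤7.2, price 20≤23, fuel economy 37≥35).
#5: not dominated (best 0-60).
#6: not dominated.
#7: not dominated (best fuel economy).
#8: not dominated (best cargo).
Pareto-optimal: #3, #5, #6, #7, #8 → 5.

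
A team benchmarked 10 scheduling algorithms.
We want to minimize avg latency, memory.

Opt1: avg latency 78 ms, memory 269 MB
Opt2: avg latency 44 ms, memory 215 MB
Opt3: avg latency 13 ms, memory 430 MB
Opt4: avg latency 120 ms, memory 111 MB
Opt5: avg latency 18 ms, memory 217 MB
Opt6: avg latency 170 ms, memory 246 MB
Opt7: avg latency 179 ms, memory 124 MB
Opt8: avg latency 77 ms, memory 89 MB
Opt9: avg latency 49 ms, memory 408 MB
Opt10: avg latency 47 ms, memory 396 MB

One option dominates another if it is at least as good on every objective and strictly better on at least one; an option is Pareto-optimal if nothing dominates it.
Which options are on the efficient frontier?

Opt2, Opt3, Opt5, Opt8

Opt1: dominated by Opt2 (avg latency 44≤78, memory 215≤269).
Opt2: not dominated.
Opt3: not dominated (best avg latency).
Opt4: dominated by Opt8 (avg latency 77≤120, memory 89≤111).
Opt5: not dominated.
Opt6: dominated by Opt2 (avg latency 44≤170, memory 215≤246).
Opt7: dominated by Opt4 (avg latency 120≤179, memory 111≤124).
Opt8: not dominated (best memory).
Opt9: dominated by Opt2 (avg latency 44≤49, memory 215≤408).
Opt10: dominated by Opt2 (avg latency 44≤47, memory 215≤396).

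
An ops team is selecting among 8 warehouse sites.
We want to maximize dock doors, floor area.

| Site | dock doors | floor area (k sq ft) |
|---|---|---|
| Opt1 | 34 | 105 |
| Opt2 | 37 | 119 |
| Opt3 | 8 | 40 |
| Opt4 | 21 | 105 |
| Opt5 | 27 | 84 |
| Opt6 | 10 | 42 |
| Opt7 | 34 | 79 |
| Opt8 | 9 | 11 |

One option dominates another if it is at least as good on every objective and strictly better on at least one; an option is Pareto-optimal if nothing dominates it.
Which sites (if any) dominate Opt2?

none

Opt1: worse on dock doors (34 vs 37).
Opt3: worse on dock doors (8 vs 37).
Opt4: worse on dock doors (21 vs 37).
Opt5: worse on dock doors (27 vs 37).
Opt6: worse on dock doors (10 vs 37).
Opt7: worse on dock doors (34 vs 37).
Opt8: worse on dock doors (9 vs 37).
No option dominates Opt2.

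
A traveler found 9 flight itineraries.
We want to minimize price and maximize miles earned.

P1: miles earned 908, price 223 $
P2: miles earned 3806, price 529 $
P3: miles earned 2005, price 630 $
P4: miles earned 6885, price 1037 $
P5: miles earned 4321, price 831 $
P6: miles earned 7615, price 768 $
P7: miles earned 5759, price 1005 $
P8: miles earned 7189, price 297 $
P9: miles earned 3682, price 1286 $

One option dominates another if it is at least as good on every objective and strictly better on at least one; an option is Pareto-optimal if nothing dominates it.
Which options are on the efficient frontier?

P1, P6, P8

P1: not dominated (best price).
P2: dominated by P8 (miles earned 7189≥3806, price 297≤529).
P3: dominated by P2 (miles earned 3806≥2005, price 529≤630).
P4: dominated by P6 (miles earned 7615≥6885, price 768≤1037).
P5: dominated by P6 (miles earned 7615≥4321, price 768≤831).
P6: not dominated (best miles earned).
P7: dominated by P6 (miles earned 7615≥5759, price 768≤1005).
P8: not dominated.
P9: dominated by P2 (miles earned 3806≥3682, price 529≤1286).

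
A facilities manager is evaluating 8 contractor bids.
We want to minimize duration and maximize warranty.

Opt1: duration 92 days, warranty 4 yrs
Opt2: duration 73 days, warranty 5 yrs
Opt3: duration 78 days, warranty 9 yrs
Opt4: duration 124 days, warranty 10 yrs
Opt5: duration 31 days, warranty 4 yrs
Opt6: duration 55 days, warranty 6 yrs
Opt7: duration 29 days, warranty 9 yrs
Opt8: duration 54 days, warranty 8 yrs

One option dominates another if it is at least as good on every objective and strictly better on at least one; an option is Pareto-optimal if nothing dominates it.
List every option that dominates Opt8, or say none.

Opt7

Opt7: duration 29≤54, warranty 9≥8 — dominates Opt8.
Others (Opt1, Opt2, Opt3, Opt4, Opt5, Opt6) are each worse than Opt8 on at least one objective.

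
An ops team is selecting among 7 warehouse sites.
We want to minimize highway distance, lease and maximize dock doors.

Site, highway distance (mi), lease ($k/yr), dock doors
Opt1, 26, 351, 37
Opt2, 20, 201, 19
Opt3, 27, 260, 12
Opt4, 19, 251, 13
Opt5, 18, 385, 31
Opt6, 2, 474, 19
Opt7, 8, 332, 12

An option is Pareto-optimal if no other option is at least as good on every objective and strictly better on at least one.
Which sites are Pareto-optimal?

Opt1, Opt2, Opt4, Opt5, Opt6, Opt7

Opt1: not dominated (best dock doors).
Opt2: not dominated (best lease).
Opt3: dominated by Opt2 (highway distance 20≤27, lease 201≤260, dock doors 19≥12).
Opt4: not dominated.
Opt5: not dominated.
Opt6: not dominated (best highway distance).
Opt7: not dominated.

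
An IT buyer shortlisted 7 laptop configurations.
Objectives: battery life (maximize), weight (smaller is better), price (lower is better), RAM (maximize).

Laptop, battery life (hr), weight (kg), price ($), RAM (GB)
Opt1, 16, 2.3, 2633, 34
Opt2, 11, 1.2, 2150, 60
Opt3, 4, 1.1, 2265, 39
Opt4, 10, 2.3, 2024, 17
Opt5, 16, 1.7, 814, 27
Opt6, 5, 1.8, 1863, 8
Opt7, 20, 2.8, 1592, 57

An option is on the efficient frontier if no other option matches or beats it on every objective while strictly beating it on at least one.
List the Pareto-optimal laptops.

Opt1, Opt2, Opt3, Opt5, Opt7

Opt1: not dominated.
Opt2: not dominated (best RAM).
Opt3: not dominated (best weight).
Opt4: dominated by Opt5 (battery life 16≥10, weight 1.7≤2.3, price 814≤2024, RAM 27≥17).
Opt5: not dominated (best price).
Opt6: dominated by Opt5 (battery life 16≥5, weight 1.7≤1.8, price 814≤1863, RAM 27≥8).
Opt7: not dominated (best battery life).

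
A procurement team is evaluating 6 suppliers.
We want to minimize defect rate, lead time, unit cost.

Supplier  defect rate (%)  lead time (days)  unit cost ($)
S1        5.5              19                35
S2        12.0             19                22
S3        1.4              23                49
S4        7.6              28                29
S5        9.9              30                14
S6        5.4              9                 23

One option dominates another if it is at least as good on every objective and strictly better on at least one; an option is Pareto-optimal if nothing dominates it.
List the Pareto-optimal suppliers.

S2, S3, S5, S6

S1: dominated by S6 (defect rate 5.4≤5.5, lead time 9≤19, unit cost 23≤35).
S2: not dominated.
S3: not dominated (best defect rate).
S4: dominated by S6 (defect rate 5.4≤7.6, lead time 9≤28, unit cost 23≤29).
S5: not dominated (best unit cost).
S6: not dominated (best lead time).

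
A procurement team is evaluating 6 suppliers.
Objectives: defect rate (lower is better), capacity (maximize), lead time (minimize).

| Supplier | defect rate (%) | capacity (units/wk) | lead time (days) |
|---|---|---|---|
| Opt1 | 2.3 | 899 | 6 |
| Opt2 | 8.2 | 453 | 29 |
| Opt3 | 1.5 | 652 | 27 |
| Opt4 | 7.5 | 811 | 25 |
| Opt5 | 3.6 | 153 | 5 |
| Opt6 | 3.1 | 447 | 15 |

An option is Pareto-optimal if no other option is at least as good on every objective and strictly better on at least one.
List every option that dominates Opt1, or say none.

Opt2: worse on defect rate (8.2 vs 2.3).
Opt3: worse on capacity (652 vs 899).
Opt4: worse on defect rate (7.5 vs 2.3).
Opt5: worse on defect rate (3.6 vs 2.3).
Opt6: worse on defect rate (3.1 vs 2.3).
No option dominates Opt1.

none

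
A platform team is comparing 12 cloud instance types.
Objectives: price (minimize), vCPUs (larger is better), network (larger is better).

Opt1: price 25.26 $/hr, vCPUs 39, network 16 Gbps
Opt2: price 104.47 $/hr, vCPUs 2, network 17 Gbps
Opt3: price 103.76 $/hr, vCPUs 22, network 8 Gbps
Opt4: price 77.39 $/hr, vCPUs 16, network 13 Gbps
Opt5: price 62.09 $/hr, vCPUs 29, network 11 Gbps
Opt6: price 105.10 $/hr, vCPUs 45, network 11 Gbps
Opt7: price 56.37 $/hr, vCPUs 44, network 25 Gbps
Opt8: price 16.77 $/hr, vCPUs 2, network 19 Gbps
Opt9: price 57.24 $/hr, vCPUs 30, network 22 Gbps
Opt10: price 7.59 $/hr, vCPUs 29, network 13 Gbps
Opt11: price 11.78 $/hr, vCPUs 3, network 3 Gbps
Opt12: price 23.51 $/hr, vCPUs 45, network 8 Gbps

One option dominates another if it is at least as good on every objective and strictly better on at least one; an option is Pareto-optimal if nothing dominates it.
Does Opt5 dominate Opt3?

Opt5 vs Opt3: price 62.09≤103.76, vCPUs 29≥22, network 11≥8 — Opt5 is at least as good on every objective with at least one strict improvement.

Yes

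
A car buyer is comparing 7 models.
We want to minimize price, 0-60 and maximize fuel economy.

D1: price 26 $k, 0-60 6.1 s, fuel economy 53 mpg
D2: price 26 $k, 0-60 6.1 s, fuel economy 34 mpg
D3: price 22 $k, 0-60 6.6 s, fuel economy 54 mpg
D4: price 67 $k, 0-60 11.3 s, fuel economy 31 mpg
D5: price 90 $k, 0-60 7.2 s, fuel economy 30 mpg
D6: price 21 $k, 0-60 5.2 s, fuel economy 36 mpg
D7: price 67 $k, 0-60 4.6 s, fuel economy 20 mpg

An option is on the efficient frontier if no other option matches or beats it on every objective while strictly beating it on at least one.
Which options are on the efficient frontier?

D1: not dominated.
D2: dominated by D1 (price 26≤26, 0-60 6.1≤6.1, fuel economy 53≥34).
D3: not dominated (best fuel economy).
D4: dominated by D1 (price 26≤67, 0-60 6.1≤11.3, fuel economy 53≥31).
D5: dominated by D1 (price 26≤90, 0-60 6.1≤7.2, fuel economy 53≥30).
D6: not dominated (best price).
D7: not dominated (best 0-60).

D1, D3, D6, D7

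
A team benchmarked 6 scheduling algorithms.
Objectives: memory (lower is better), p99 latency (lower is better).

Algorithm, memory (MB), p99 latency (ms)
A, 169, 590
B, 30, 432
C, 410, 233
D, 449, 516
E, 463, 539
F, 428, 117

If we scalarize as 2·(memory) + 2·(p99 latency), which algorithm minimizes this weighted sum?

A: 2·169 + 2·590 = 1518
B: 2·30 + 2·432 = 924
C: 2·410 + 2·233 = 1286
D: 2·449 + 2·516 = 1930
E: 2·463 + 2·539 = 2004
F: 2·428 + 2·117 = 1090
Lowest: B at 924.

B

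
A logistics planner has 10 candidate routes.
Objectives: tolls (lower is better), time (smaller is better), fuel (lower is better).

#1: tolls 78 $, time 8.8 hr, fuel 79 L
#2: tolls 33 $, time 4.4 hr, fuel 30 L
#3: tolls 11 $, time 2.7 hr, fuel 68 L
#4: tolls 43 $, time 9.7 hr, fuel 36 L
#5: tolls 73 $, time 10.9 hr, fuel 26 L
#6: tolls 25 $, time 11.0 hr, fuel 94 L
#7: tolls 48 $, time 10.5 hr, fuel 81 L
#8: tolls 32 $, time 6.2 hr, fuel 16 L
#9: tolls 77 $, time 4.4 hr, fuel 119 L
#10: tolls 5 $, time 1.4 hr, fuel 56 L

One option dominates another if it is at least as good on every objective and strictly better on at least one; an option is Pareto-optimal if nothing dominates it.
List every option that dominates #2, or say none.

none

#1: worse on tolls (78 vs 33).
#3: worse on fuel (68 vs 30).
#4: worse on tolls (43 vs 33).
#5: worse on tolls (73 vs 33).
#6: worse on time (11.0 vs 4.4).
#7: worse on tolls (48 vs 33).
#8: worse on time (6.2 vs 4.4).
#9: worse on tolls (77 vs 33).
#10: worse on fuel (56 vs 30).
No option dominates #2.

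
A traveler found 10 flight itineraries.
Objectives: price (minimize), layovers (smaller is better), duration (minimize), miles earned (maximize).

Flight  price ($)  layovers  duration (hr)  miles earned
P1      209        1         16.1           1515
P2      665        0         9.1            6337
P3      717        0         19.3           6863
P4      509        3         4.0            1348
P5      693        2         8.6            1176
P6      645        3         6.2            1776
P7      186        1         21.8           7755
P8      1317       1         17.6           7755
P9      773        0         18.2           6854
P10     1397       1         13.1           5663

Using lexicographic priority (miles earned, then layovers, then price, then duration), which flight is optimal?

First maximize miles earned: best is 7755, kept {P7, P8}.
Then minimize layovers: best is 1, kept {P7, P8}.
Then minimize price: best is 186, kept {P7}.

P7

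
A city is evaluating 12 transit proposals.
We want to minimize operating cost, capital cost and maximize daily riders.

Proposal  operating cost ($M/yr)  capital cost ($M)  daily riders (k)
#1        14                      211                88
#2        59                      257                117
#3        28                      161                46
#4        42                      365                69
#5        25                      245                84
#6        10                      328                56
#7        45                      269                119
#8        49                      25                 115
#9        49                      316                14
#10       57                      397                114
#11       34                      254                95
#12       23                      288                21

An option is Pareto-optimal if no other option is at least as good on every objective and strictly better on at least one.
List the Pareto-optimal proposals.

#1: not dominated.
#2: not dominated.
#3: not dominated.
#4: dominated by #1 (operating cost 14≤42, capital cost 211≤365, daily riders 88≥69).
#5: dominated by #1 (operating cost 14≤25, capital cost 211≤245, daily riders 88≥84).
#6: not dominated (best operating cost).
#7: not dominated (best daily riders).
#8: not dominated (best capital cost).
#9: dominated by #1 (operating cost 14≤49, capital cost 211≤316, daily riders 88≥14).
#10: dominated by #7 (operating cost 45≤57, capital cost 269≤397, daily riders 119≥114).
#11: not dominated.
#12: dominated by #1 (operating cost 14≤23, capital cost 211≤288, daily riders 88≥21).

#1, #2, #3, #6, #7, #8, #11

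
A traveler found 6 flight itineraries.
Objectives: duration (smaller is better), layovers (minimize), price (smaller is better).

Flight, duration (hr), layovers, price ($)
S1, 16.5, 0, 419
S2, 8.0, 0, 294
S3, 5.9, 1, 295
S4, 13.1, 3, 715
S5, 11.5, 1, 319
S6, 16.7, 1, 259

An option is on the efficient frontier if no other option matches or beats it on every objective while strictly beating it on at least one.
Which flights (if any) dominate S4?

S2: duration 8.0≤13.1, layovers 0≤3, price 294≤715 — dominates S4.
S3: duration 5.9≤13.1, layovers 1≤3, price 295≤715 — dominates S4.
S5: duration 11.5≤13.1, layovers 1≤3, price 319≤715 — dominates S4.
Others (S1, S6) are each worse than S4 on at least one objective.

S2, S3, S5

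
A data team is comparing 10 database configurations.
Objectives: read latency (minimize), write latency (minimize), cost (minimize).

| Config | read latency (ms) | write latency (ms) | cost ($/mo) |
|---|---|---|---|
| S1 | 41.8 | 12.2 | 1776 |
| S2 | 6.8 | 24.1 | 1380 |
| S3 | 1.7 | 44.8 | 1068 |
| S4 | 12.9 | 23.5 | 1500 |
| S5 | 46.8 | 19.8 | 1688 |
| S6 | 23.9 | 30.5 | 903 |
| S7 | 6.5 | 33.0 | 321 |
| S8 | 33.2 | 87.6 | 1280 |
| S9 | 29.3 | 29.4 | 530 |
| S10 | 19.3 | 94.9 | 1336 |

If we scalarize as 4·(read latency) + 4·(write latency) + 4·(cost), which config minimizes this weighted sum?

S1: 4·41.8 + 4·12.2 + 4·1776 = 7320.0
S2: 4·6.8 + 4·24.1 + 4·1380 = 5643.6
S3: 4·1.7 + 4·44.8 + 4·1068 = 4458.0
S4: 4·12.9 + 4·23.5 + 4·1500 = 6145.6
S5: 4·46.8 + 4·19.8 + 4·1688 = 7018.4
S6: 4·23.9 + 4·30.5 + 4·903 = 3829.6
S7: 4·6.5 + 4·33.0 + 4·321 = 1442.0
S8: 4·33.2 + 4·87.6 + 4·1280 = 5603.2
S9: 4·29.3 + 4·29.4 + 4·530 = 2354.8
S10: 4·19.3 + 4·94.9 + 4·1336 = 5800.8
Lowest: S7 at 1442.0.

S7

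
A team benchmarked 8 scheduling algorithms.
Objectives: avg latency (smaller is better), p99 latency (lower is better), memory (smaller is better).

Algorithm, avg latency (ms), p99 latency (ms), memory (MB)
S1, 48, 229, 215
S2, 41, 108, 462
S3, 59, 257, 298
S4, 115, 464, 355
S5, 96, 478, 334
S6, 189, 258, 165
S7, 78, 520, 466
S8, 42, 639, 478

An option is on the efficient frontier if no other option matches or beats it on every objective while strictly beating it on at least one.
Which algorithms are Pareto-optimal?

S1: not dominated.
S2: not dominated (best avg latency).
S3: dominated by S1 (avg latency 48≤59, p99 latency 229≤257, memory 215≤298).
S4: dominated by S1 (avg latency 48≤115, p99 latency 229≤464, memory 215≤355).
S5: dominated by S1 (avg latency 48≤96, p99 latency 229≤478, memory 215≤334).
S6: not dominated (best memory).
S7: dominated by S1 (avg latency 48≤78, p99 latency 229≤520, memory 215≤466).
S8: dominated by S2 (avg latency 41≤42, p99 latency 108≤639, memory 462≤478).

S1, S2, S6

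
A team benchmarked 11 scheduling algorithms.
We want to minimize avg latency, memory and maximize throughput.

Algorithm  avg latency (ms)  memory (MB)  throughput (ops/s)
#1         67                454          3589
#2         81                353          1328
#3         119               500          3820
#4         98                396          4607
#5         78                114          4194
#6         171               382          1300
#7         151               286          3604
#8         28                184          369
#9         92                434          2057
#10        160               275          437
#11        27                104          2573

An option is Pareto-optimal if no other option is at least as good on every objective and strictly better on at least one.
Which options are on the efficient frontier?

#1: not dominated.
#2: dominated by #5 (avg latency 78≤81, memory 114≤353, throughput 4194≥1328).
#3: dominated by #4 (avg latency 98≤119, memory 396≤500, throughput 4607≥3820).
#4: not dominated (best throughput).
#5: not dominated.
#6: dominated by #2 (avg latency 81≤171, memory 353≤382, throughput 1328≥1300).
#7: dominated by #5 (avg latency 78≤151, memory 114≤286, throughput 4194≥3604).
#8: dominated by #11 (avg latency 27≤28, memory 104≤184, throughput 2573≥369).
#9: dominated by #5 (avg latency 78≤92, memory 114≤434, throughput 4194≥2057).
#10: dominated by #5 (avg latency 78≤160, memory 114≤275, throughput 4194≥437).
#11: not dominated (best avg latency).

#1, #4, #5, #11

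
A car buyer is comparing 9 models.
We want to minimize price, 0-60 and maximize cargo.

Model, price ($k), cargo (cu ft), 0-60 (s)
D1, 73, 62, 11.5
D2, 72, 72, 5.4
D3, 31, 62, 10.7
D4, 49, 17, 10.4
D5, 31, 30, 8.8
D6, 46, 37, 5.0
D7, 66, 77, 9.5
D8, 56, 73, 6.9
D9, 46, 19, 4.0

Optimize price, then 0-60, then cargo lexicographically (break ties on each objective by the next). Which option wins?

First minimize price: best is 31, kept {D3, D5}.
Then minimize 0-60: best is 8.8, kept {D5}.

D5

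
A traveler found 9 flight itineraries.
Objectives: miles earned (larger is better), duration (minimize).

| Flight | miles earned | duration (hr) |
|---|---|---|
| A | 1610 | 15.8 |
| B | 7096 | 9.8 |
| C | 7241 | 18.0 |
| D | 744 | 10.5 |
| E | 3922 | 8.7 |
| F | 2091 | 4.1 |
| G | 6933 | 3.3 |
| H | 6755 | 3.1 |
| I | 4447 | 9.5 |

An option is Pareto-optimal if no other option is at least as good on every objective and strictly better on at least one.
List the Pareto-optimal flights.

B, C, G, H

A: dominated by B (miles earned 7096≥1610, duration 9.8≤15.8).
B: not dominated.
C: not dominated (best miles earned).
D: dominated by B (miles earned 7096≥744, duration 9.8≤10.5).
E: dominated by G (miles earned 6933≥3922, duration 3.3≤8.7).
F: dominated by G (miles earned 6933≥2091, duration 3.3≤4.1).
G: not dominated.
H: not dominated (best duration).
I: dominated by G (miles earned 6933≥4447, duration 3.3≤9.5).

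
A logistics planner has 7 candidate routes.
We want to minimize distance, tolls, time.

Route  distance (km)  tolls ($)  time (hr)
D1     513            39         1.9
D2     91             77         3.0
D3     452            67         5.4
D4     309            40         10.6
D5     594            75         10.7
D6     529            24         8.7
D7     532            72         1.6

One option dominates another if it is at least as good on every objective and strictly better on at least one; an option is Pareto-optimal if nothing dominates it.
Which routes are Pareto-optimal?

D1, D2, D3, D4, D6, D7

D1: not dominated.
D2: not dominated (best distance).
D3: not dominated.
D4: not dominated.
D5: dominated by D1 (distance 513≤594, tolls 39≤75, time 1.9≤10.7).
D6: not dominated (best tolls).
D7: not dominated (best time).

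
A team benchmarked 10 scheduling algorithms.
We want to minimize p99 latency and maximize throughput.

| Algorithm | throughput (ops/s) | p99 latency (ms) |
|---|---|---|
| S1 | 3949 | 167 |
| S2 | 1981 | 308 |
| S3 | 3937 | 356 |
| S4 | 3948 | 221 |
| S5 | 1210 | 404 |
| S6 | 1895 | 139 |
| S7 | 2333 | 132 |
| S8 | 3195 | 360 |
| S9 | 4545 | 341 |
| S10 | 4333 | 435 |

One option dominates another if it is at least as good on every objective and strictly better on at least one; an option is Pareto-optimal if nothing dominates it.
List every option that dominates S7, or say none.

none

S1: worse on p99 latency (167 vs 132).
S2: worse on throughput (1981 vs 2333).
S3: worse on p99 latency (356 vs 132).
S4: worse on p99 latency (221 vs 132).
S5: worse on throughput (1210 vs 2333).
S6: worse on throughput (1895 vs 2333).
S8: worse on p99 latency (360 vs 132).
S9: worse on p99 latency (341 vs 132).
S10: worse on p99 latency (435 vs 132).
No option dominates S7.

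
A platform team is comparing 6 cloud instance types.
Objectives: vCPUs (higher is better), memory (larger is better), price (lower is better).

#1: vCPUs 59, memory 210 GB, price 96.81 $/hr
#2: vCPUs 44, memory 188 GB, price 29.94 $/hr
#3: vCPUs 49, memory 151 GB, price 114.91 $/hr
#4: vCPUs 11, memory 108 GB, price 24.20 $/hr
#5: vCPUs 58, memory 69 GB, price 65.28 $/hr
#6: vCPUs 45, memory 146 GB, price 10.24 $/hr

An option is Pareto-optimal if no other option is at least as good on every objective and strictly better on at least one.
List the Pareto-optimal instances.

#1: not dominated (best vCPUs).
#2: not dominated.
#3: dominated by #1 (vCPUs 59≥49, memory 210≥151, price 96.81≤114.91).
#4: dominated by #6 (vCPUs 45≥11, memory 146≥108, price 10.24≤24.20).
#5: not dominated.
#6: not dominated (best price).

#1, #2, #5, #6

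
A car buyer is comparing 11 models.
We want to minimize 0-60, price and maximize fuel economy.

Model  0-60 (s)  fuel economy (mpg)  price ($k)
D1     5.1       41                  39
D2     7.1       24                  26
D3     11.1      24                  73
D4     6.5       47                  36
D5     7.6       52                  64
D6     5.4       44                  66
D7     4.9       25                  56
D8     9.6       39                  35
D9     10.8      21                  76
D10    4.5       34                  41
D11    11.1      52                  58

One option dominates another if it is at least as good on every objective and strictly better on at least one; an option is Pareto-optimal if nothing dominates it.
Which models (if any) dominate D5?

D1: worse on fuel economy (41 vs 52).
D2: worse on fuel economy (24 vs 52).
D3: worse on 0-60 (11.1 vs 7.6).
D4: worse on fuel economy (47 vs 52).
D6: worse on fuel economy (44 vs 52).
D7: worse on fuel economy (25 vs 52).
D8: worse on 0-60 (9.6 vs 7.6).
D9: worse on 0-60 (10.8 vs 7.6).
D10: worse on fuel economy (34 vs 52).
D11: worse on 0-60 (11.1 vs 7.6).
No option dominates D5.

none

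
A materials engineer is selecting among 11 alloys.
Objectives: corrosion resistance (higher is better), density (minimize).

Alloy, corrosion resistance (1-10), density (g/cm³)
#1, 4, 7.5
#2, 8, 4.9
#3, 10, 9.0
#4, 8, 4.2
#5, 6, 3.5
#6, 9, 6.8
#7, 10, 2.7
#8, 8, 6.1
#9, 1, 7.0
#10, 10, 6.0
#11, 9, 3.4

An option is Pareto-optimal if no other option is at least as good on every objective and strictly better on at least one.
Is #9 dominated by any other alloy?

#2 vs #9: corrosion resistance 8≥1, density 4.9≤7.0 — #2 is at least as good on every objective and strictly better on at least one, so #2 dominates #9.

Yes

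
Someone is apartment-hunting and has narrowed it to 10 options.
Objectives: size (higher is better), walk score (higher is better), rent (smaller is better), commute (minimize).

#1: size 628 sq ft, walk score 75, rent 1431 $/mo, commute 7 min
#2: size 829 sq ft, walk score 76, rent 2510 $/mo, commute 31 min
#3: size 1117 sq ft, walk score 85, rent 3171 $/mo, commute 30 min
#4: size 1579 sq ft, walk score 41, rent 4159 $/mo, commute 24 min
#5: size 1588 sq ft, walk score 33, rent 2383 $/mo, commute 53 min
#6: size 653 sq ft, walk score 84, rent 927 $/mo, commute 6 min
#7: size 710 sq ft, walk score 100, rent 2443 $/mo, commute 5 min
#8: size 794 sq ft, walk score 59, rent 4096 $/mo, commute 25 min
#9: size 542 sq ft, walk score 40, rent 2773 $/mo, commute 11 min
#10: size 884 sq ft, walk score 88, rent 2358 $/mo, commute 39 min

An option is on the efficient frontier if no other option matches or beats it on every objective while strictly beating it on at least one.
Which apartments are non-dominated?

#1: dominated by #6 (size 653≥628, walk score 84≥75, rent 927≤1431, commute 6≤7).
#2: not dominated.
#3: not dominated.
#4: not dominated.
#5: not dominated (best size).
#6: not dominated (best rent).
#7: not dominated (best walk score).
#8: not dominated.
#9: dominated by #1 (size 628≥542, walk score 75≥40, rent 1431≤2773, commute 7≤11).
#10: not dominated.

#2, #3, #4, #5, #6, #7, #8, #10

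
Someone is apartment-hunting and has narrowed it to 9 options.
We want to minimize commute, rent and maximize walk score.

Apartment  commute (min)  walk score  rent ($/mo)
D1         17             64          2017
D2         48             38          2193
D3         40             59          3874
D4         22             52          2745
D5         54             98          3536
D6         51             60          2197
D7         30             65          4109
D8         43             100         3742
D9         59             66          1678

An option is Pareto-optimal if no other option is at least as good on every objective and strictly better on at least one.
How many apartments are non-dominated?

D1: not dominated (best commute).
D2: dominated by D1 (commute 17≤48, walk score 64≥38, rent 2017≤2193).
D3: dominated by D1 (commute 17≤40, walk score 64≥59, rent 2017≤3874).
D4: dominated by D1 (commute 17≤22, walk score 64≥52, rent 2017≤2745).
D5: not dominated.
D6: dominated by D1 (commute 17≤51, walk score 64≥60, rent 2017≤2197).
D7: not dominated.
D8: not dominated (best walk score).
D9: not dominated (best rent).
Pareto-optimal: D1, D5, D7, D8, D9 → 5.

5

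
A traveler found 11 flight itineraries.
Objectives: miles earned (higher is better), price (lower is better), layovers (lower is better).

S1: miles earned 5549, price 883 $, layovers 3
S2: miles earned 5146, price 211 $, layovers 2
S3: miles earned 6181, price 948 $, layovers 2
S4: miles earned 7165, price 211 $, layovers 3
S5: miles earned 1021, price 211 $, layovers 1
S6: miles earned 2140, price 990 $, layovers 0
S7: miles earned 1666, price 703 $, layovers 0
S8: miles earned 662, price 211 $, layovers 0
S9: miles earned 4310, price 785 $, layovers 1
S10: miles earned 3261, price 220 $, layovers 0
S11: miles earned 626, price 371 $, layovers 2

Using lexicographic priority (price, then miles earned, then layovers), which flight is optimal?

S4

First minimize price: best is 211, kept {S2, S4, S5, S8}.
Then maximize miles earned: best is 7165, kept {S4}.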